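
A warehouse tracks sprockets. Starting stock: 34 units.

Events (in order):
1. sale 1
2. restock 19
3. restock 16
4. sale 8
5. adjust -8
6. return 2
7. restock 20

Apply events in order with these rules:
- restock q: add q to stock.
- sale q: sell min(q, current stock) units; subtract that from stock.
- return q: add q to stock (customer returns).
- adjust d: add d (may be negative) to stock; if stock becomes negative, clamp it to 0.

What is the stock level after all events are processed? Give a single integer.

Answer: 74

Derivation:
Processing events:
Start: stock = 34
  Event 1 (sale 1): sell min(1,34)=1. stock: 34 - 1 = 33. total_sold = 1
  Event 2 (restock 19): 33 + 19 = 52
  Event 3 (restock 16): 52 + 16 = 68
  Event 4 (sale 8): sell min(8,68)=8. stock: 68 - 8 = 60. total_sold = 9
  Event 5 (adjust -8): 60 + -8 = 52
  Event 6 (return 2): 52 + 2 = 54
  Event 7 (restock 20): 54 + 20 = 74
Final: stock = 74, total_sold = 9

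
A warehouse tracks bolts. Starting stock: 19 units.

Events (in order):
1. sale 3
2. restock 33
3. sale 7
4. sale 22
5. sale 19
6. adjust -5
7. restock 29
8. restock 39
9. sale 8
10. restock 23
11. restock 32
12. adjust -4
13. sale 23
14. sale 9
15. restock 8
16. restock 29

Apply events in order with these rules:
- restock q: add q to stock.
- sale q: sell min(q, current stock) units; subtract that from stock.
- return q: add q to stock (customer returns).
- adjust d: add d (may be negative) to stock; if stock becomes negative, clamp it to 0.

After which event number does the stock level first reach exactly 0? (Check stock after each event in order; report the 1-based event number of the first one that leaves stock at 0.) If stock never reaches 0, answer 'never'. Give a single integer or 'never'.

Answer: 6

Derivation:
Processing events:
Start: stock = 19
  Event 1 (sale 3): sell min(3,19)=3. stock: 19 - 3 = 16. total_sold = 3
  Event 2 (restock 33): 16 + 33 = 49
  Event 3 (sale 7): sell min(7,49)=7. stock: 49 - 7 = 42. total_sold = 10
  Event 4 (sale 22): sell min(22,42)=22. stock: 42 - 22 = 20. total_sold = 32
  Event 5 (sale 19): sell min(19,20)=19. stock: 20 - 19 = 1. total_sold = 51
  Event 6 (adjust -5): 1 + -5 = 0 (clamped to 0)
  Event 7 (restock 29): 0 + 29 = 29
  Event 8 (restock 39): 29 + 39 = 68
  Event 9 (sale 8): sell min(8,68)=8. stock: 68 - 8 = 60. total_sold = 59
  Event 10 (restock 23): 60 + 23 = 83
  Event 11 (restock 32): 83 + 32 = 115
  Event 12 (adjust -4): 115 + -4 = 111
  Event 13 (sale 23): sell min(23,111)=23. stock: 111 - 23 = 88. total_sold = 82
  Event 14 (sale 9): sell min(9,88)=9. stock: 88 - 9 = 79. total_sold = 91
  Event 15 (restock 8): 79 + 8 = 87
  Event 16 (restock 29): 87 + 29 = 116
Final: stock = 116, total_sold = 91

First zero at event 6.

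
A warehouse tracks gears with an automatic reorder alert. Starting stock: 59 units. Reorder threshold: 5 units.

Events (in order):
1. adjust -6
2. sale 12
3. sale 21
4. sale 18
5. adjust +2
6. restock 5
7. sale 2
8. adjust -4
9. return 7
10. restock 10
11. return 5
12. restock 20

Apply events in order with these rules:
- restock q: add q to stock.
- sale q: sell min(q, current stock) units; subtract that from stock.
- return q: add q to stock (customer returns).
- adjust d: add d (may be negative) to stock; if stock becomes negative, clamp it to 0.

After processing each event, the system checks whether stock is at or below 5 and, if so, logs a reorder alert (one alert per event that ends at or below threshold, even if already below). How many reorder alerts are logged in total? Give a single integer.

Processing events:
Start: stock = 59
  Event 1 (adjust -6): 59 + -6 = 53
  Event 2 (sale 12): sell min(12,53)=12. stock: 53 - 12 = 41. total_sold = 12
  Event 3 (sale 21): sell min(21,41)=21. stock: 41 - 21 = 20. total_sold = 33
  Event 4 (sale 18): sell min(18,20)=18. stock: 20 - 18 = 2. total_sold = 51
  Event 5 (adjust +2): 2 + 2 = 4
  Event 6 (restock 5): 4 + 5 = 9
  Event 7 (sale 2): sell min(2,9)=2. stock: 9 - 2 = 7. total_sold = 53
  Event 8 (adjust -4): 7 + -4 = 3
  Event 9 (return 7): 3 + 7 = 10
  Event 10 (restock 10): 10 + 10 = 20
  Event 11 (return 5): 20 + 5 = 25
  Event 12 (restock 20): 25 + 20 = 45
Final: stock = 45, total_sold = 53

Checking against threshold 5:
  After event 1: stock=53 > 5
  After event 2: stock=41 > 5
  After event 3: stock=20 > 5
  After event 4: stock=2 <= 5 -> ALERT
  After event 5: stock=4 <= 5 -> ALERT
  After event 6: stock=9 > 5
  After event 7: stock=7 > 5
  After event 8: stock=3 <= 5 -> ALERT
  After event 9: stock=10 > 5
  After event 10: stock=20 > 5
  After event 11: stock=25 > 5
  After event 12: stock=45 > 5
Alert events: [4, 5, 8]. Count = 3

Answer: 3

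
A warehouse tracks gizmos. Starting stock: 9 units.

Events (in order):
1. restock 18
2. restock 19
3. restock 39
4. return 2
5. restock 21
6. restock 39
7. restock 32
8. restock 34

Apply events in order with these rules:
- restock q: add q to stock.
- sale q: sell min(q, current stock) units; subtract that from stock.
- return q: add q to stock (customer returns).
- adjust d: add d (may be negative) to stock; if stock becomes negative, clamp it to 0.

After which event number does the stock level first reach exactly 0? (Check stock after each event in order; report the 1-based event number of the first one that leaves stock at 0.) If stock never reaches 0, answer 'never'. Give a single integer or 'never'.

Processing events:
Start: stock = 9
  Event 1 (restock 18): 9 + 18 = 27
  Event 2 (restock 19): 27 + 19 = 46
  Event 3 (restock 39): 46 + 39 = 85
  Event 4 (return 2): 85 + 2 = 87
  Event 5 (restock 21): 87 + 21 = 108
  Event 6 (restock 39): 108 + 39 = 147
  Event 7 (restock 32): 147 + 32 = 179
  Event 8 (restock 34): 179 + 34 = 213
Final: stock = 213, total_sold = 0

Stock never reaches 0.

Answer: never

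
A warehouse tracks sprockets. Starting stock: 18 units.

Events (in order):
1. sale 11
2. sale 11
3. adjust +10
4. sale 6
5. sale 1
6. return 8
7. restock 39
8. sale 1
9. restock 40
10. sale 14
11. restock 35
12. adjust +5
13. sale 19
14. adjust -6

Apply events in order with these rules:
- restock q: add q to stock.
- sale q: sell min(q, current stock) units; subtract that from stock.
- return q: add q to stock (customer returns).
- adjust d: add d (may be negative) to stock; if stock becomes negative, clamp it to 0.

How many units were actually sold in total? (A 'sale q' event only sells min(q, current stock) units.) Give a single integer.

Answer: 59

Derivation:
Processing events:
Start: stock = 18
  Event 1 (sale 11): sell min(11,18)=11. stock: 18 - 11 = 7. total_sold = 11
  Event 2 (sale 11): sell min(11,7)=7. stock: 7 - 7 = 0. total_sold = 18
  Event 3 (adjust +10): 0 + 10 = 10
  Event 4 (sale 6): sell min(6,10)=6. stock: 10 - 6 = 4. total_sold = 24
  Event 5 (sale 1): sell min(1,4)=1. stock: 4 - 1 = 3. total_sold = 25
  Event 6 (return 8): 3 + 8 = 11
  Event 7 (restock 39): 11 + 39 = 50
  Event 8 (sale 1): sell min(1,50)=1. stock: 50 - 1 = 49. total_sold = 26
  Event 9 (restock 40): 49 + 40 = 89
  Event 10 (sale 14): sell min(14,89)=14. stock: 89 - 14 = 75. total_sold = 40
  Event 11 (restock 35): 75 + 35 = 110
  Event 12 (adjust +5): 110 + 5 = 115
  Event 13 (sale 19): sell min(19,115)=19. stock: 115 - 19 = 96. total_sold = 59
  Event 14 (adjust -6): 96 + -6 = 90
Final: stock = 90, total_sold = 59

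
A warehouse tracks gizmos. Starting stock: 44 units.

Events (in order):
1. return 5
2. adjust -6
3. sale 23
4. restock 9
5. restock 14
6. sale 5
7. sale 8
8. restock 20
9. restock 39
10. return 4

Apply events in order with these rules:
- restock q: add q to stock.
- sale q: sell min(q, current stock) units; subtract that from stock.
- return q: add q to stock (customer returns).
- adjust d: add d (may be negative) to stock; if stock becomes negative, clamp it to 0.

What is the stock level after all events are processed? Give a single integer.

Processing events:
Start: stock = 44
  Event 1 (return 5): 44 + 5 = 49
  Event 2 (adjust -6): 49 + -6 = 43
  Event 3 (sale 23): sell min(23,43)=23. stock: 43 - 23 = 20. total_sold = 23
  Event 4 (restock 9): 20 + 9 = 29
  Event 5 (restock 14): 29 + 14 = 43
  Event 6 (sale 5): sell min(5,43)=5. stock: 43 - 5 = 38. total_sold = 28
  Event 7 (sale 8): sell min(8,38)=8. stock: 38 - 8 = 30. total_sold = 36
  Event 8 (restock 20): 30 + 20 = 50
  Event 9 (restock 39): 50 + 39 = 89
  Event 10 (return 4): 89 + 4 = 93
Final: stock = 93, total_sold = 36

Answer: 93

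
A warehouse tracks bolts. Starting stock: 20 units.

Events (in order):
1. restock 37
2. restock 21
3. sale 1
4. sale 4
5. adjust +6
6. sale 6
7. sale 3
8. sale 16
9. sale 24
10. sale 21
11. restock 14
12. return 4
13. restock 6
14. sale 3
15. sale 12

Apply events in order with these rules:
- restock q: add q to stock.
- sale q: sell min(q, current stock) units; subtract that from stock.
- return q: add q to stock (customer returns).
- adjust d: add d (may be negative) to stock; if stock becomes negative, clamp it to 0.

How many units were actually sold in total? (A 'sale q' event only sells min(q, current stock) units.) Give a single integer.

Answer: 90

Derivation:
Processing events:
Start: stock = 20
  Event 1 (restock 37): 20 + 37 = 57
  Event 2 (restock 21): 57 + 21 = 78
  Event 3 (sale 1): sell min(1,78)=1. stock: 78 - 1 = 77. total_sold = 1
  Event 4 (sale 4): sell min(4,77)=4. stock: 77 - 4 = 73. total_sold = 5
  Event 5 (adjust +6): 73 + 6 = 79
  Event 6 (sale 6): sell min(6,79)=6. stock: 79 - 6 = 73. total_sold = 11
  Event 7 (sale 3): sell min(3,73)=3. stock: 73 - 3 = 70. total_sold = 14
  Event 8 (sale 16): sell min(16,70)=16. stock: 70 - 16 = 54. total_sold = 30
  Event 9 (sale 24): sell min(24,54)=24. stock: 54 - 24 = 30. total_sold = 54
  Event 10 (sale 21): sell min(21,30)=21. stock: 30 - 21 = 9. total_sold = 75
  Event 11 (restock 14): 9 + 14 = 23
  Event 12 (return 4): 23 + 4 = 27
  Event 13 (restock 6): 27 + 6 = 33
  Event 14 (sale 3): sell min(3,33)=3. stock: 33 - 3 = 30. total_sold = 78
  Event 15 (sale 12): sell min(12,30)=12. stock: 30 - 12 = 18. total_sold = 90
Final: stock = 18, total_sold = 90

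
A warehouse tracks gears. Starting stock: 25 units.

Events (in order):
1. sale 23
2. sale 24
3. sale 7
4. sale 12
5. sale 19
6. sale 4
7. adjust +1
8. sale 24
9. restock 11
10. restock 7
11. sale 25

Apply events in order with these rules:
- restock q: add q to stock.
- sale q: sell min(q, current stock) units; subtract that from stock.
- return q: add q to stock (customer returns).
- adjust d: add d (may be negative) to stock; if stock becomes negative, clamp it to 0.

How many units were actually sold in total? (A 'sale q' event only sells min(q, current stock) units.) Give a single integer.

Answer: 44

Derivation:
Processing events:
Start: stock = 25
  Event 1 (sale 23): sell min(23,25)=23. stock: 25 - 23 = 2. total_sold = 23
  Event 2 (sale 24): sell min(24,2)=2. stock: 2 - 2 = 0. total_sold = 25
  Event 3 (sale 7): sell min(7,0)=0. stock: 0 - 0 = 0. total_sold = 25
  Event 4 (sale 12): sell min(12,0)=0. stock: 0 - 0 = 0. total_sold = 25
  Event 5 (sale 19): sell min(19,0)=0. stock: 0 - 0 = 0. total_sold = 25
  Event 6 (sale 4): sell min(4,0)=0. stock: 0 - 0 = 0. total_sold = 25
  Event 7 (adjust +1): 0 + 1 = 1
  Event 8 (sale 24): sell min(24,1)=1. stock: 1 - 1 = 0. total_sold = 26
  Event 9 (restock 11): 0 + 11 = 11
  Event 10 (restock 7): 11 + 7 = 18
  Event 11 (sale 25): sell min(25,18)=18. stock: 18 - 18 = 0. total_sold = 44
Final: stock = 0, total_sold = 44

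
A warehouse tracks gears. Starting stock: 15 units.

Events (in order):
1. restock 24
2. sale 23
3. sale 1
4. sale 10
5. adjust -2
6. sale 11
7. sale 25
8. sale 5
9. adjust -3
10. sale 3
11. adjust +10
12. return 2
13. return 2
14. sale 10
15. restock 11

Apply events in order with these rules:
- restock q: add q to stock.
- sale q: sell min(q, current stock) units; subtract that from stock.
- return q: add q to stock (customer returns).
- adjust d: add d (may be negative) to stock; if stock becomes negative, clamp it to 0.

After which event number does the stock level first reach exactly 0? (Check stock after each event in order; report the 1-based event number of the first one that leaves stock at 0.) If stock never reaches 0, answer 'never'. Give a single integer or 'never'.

Processing events:
Start: stock = 15
  Event 1 (restock 24): 15 + 24 = 39
  Event 2 (sale 23): sell min(23,39)=23. stock: 39 - 23 = 16. total_sold = 23
  Event 3 (sale 1): sell min(1,16)=1. stock: 16 - 1 = 15. total_sold = 24
  Event 4 (sale 10): sell min(10,15)=10. stock: 15 - 10 = 5. total_sold = 34
  Event 5 (adjust -2): 5 + -2 = 3
  Event 6 (sale 11): sell min(11,3)=3. stock: 3 - 3 = 0. total_sold = 37
  Event 7 (sale 25): sell min(25,0)=0. stock: 0 - 0 = 0. total_sold = 37
  Event 8 (sale 5): sell min(5,0)=0. stock: 0 - 0 = 0. total_sold = 37
  Event 9 (adjust -3): 0 + -3 = 0 (clamped to 0)
  Event 10 (sale 3): sell min(3,0)=0. stock: 0 - 0 = 0. total_sold = 37
  Event 11 (adjust +10): 0 + 10 = 10
  Event 12 (return 2): 10 + 2 = 12
  Event 13 (return 2): 12 + 2 = 14
  Event 14 (sale 10): sell min(10,14)=10. stock: 14 - 10 = 4. total_sold = 47
  Event 15 (restock 11): 4 + 11 = 15
Final: stock = 15, total_sold = 47

First zero at event 6.

Answer: 6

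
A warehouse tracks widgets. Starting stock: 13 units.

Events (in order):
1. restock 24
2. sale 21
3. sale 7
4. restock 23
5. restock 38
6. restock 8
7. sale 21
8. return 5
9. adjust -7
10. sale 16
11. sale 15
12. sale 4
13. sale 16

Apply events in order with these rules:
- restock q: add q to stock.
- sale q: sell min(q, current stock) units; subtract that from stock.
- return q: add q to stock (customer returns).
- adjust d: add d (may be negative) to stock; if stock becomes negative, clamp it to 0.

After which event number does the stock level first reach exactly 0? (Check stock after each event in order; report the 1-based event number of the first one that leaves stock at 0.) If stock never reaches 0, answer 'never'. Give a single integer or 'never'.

Answer: never

Derivation:
Processing events:
Start: stock = 13
  Event 1 (restock 24): 13 + 24 = 37
  Event 2 (sale 21): sell min(21,37)=21. stock: 37 - 21 = 16. total_sold = 21
  Event 3 (sale 7): sell min(7,16)=7. stock: 16 - 7 = 9. total_sold = 28
  Event 4 (restock 23): 9 + 23 = 32
  Event 5 (restock 38): 32 + 38 = 70
  Event 6 (restock 8): 70 + 8 = 78
  Event 7 (sale 21): sell min(21,78)=21. stock: 78 - 21 = 57. total_sold = 49
  Event 8 (return 5): 57 + 5 = 62
  Event 9 (adjust -7): 62 + -7 = 55
  Event 10 (sale 16): sell min(16,55)=16. stock: 55 - 16 = 39. total_sold = 65
  Event 11 (sale 15): sell min(15,39)=15. stock: 39 - 15 = 24. total_sold = 80
  Event 12 (sale 4): sell min(4,24)=4. stock: 24 - 4 = 20. total_sold = 84
  Event 13 (sale 16): sell min(16,20)=16. stock: 20 - 16 = 4. total_sold = 100
Final: stock = 4, total_sold = 100

Stock never reaches 0.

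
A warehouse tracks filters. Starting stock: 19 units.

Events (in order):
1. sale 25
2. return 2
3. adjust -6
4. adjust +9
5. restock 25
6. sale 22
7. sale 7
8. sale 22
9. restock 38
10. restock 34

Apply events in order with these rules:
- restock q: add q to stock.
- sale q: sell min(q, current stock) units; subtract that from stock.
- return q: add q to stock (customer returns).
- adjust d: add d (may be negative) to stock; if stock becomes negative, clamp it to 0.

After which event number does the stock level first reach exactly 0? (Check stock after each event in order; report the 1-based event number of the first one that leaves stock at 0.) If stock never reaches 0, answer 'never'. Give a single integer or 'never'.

Answer: 1

Derivation:
Processing events:
Start: stock = 19
  Event 1 (sale 25): sell min(25,19)=19. stock: 19 - 19 = 0. total_sold = 19
  Event 2 (return 2): 0 + 2 = 2
  Event 3 (adjust -6): 2 + -6 = 0 (clamped to 0)
  Event 4 (adjust +9): 0 + 9 = 9
  Event 5 (restock 25): 9 + 25 = 34
  Event 6 (sale 22): sell min(22,34)=22. stock: 34 - 22 = 12. total_sold = 41
  Event 7 (sale 7): sell min(7,12)=7. stock: 12 - 7 = 5. total_sold = 48
  Event 8 (sale 22): sell min(22,5)=5. stock: 5 - 5 = 0. total_sold = 53
  Event 9 (restock 38): 0 + 38 = 38
  Event 10 (restock 34): 38 + 34 = 72
Final: stock = 72, total_sold = 53

First zero at event 1.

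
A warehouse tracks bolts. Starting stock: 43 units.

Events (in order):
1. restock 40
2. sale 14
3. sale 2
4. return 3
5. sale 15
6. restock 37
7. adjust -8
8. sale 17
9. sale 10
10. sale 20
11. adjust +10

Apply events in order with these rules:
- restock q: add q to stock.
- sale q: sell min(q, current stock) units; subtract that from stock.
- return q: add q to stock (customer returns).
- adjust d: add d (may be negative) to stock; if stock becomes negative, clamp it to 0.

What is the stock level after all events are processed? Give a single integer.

Answer: 47

Derivation:
Processing events:
Start: stock = 43
  Event 1 (restock 40): 43 + 40 = 83
  Event 2 (sale 14): sell min(14,83)=14. stock: 83 - 14 = 69. total_sold = 14
  Event 3 (sale 2): sell min(2,69)=2. stock: 69 - 2 = 67. total_sold = 16
  Event 4 (return 3): 67 + 3 = 70
  Event 5 (sale 15): sell min(15,70)=15. stock: 70 - 15 = 55. total_sold = 31
  Event 6 (restock 37): 55 + 37 = 92
  Event 7 (adjust -8): 92 + -8 = 84
  Event 8 (sale 17): sell min(17,84)=17. stock: 84 - 17 = 67. total_sold = 48
  Event 9 (sale 10): sell min(10,67)=10. stock: 67 - 10 = 57. total_sold = 58
  Event 10 (sale 20): sell min(20,57)=20. stock: 57 - 20 = 37. total_sold = 78
  Event 11 (adjust +10): 37 + 10 = 47
Final: stock = 47, total_sold = 78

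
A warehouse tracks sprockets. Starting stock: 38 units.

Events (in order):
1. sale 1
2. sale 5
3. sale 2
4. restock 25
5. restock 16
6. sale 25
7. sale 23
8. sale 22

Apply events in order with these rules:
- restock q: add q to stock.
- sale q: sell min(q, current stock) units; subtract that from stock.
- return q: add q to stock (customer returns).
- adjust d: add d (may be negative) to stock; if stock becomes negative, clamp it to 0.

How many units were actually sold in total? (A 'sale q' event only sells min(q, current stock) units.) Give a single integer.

Processing events:
Start: stock = 38
  Event 1 (sale 1): sell min(1,38)=1. stock: 38 - 1 = 37. total_sold = 1
  Event 2 (sale 5): sell min(5,37)=5. stock: 37 - 5 = 32. total_sold = 6
  Event 3 (sale 2): sell min(2,32)=2. stock: 32 - 2 = 30. total_sold = 8
  Event 4 (restock 25): 30 + 25 = 55
  Event 5 (restock 16): 55 + 16 = 71
  Event 6 (sale 25): sell min(25,71)=25. stock: 71 - 25 = 46. total_sold = 33
  Event 7 (sale 23): sell min(23,46)=23. stock: 46 - 23 = 23. total_sold = 56
  Event 8 (sale 22): sell min(22,23)=22. stock: 23 - 22 = 1. total_sold = 78
Final: stock = 1, total_sold = 78

Answer: 78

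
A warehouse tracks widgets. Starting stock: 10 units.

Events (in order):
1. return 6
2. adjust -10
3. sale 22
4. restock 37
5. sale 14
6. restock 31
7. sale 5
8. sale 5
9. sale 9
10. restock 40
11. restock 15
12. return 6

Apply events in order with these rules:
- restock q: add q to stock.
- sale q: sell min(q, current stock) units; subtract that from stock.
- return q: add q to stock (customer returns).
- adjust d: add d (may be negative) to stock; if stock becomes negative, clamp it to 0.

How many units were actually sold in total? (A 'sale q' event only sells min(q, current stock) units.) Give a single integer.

Processing events:
Start: stock = 10
  Event 1 (return 6): 10 + 6 = 16
  Event 2 (adjust -10): 16 + -10 = 6
  Event 3 (sale 22): sell min(22,6)=6. stock: 6 - 6 = 0. total_sold = 6
  Event 4 (restock 37): 0 + 37 = 37
  Event 5 (sale 14): sell min(14,37)=14. stock: 37 - 14 = 23. total_sold = 20
  Event 6 (restock 31): 23 + 31 = 54
  Event 7 (sale 5): sell min(5,54)=5. stock: 54 - 5 = 49. total_sold = 25
  Event 8 (sale 5): sell min(5,49)=5. stock: 49 - 5 = 44. total_sold = 30
  Event 9 (sale 9): sell min(9,44)=9. stock: 44 - 9 = 35. total_sold = 39
  Event 10 (restock 40): 35 + 40 = 75
  Event 11 (restock 15): 75 + 15 = 90
  Event 12 (return 6): 90 + 6 = 96
Final: stock = 96, total_sold = 39

Answer: 39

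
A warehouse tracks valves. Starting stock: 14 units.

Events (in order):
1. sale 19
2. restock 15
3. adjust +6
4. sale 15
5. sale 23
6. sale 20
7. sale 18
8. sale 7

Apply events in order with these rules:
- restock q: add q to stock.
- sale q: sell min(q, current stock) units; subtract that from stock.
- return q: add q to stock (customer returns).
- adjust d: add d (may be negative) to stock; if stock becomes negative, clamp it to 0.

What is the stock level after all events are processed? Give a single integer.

Answer: 0

Derivation:
Processing events:
Start: stock = 14
  Event 1 (sale 19): sell min(19,14)=14. stock: 14 - 14 = 0. total_sold = 14
  Event 2 (restock 15): 0 + 15 = 15
  Event 3 (adjust +6): 15 + 6 = 21
  Event 4 (sale 15): sell min(15,21)=15. stock: 21 - 15 = 6. total_sold = 29
  Event 5 (sale 23): sell min(23,6)=6. stock: 6 - 6 = 0. total_sold = 35
  Event 6 (sale 20): sell min(20,0)=0. stock: 0 - 0 = 0. total_sold = 35
  Event 7 (sale 18): sell min(18,0)=0. stock: 0 - 0 = 0. total_sold = 35
  Event 8 (sale 7): sell min(7,0)=0. stock: 0 - 0 = 0. total_sold = 35
Final: stock = 0, total_sold = 35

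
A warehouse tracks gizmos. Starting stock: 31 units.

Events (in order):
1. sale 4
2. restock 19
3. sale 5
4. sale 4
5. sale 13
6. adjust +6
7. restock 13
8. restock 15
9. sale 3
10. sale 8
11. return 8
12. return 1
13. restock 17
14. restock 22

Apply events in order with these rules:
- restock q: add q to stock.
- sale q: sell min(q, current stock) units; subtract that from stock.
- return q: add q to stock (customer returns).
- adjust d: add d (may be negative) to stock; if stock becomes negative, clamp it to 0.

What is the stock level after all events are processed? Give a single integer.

Processing events:
Start: stock = 31
  Event 1 (sale 4): sell min(4,31)=4. stock: 31 - 4 = 27. total_sold = 4
  Event 2 (restock 19): 27 + 19 = 46
  Event 3 (sale 5): sell min(5,46)=5. stock: 46 - 5 = 41. total_sold = 9
  Event 4 (sale 4): sell min(4,41)=4. stock: 41 - 4 = 37. total_sold = 13
  Event 5 (sale 13): sell min(13,37)=13. stock: 37 - 13 = 24. total_sold = 26
  Event 6 (adjust +6): 24 + 6 = 30
  Event 7 (restock 13): 30 + 13 = 43
  Event 8 (restock 15): 43 + 15 = 58
  Event 9 (sale 3): sell min(3,58)=3. stock: 58 - 3 = 55. total_sold = 29
  Event 10 (sale 8): sell min(8,55)=8. stock: 55 - 8 = 47. total_sold = 37
  Event 11 (return 8): 47 + 8 = 55
  Event 12 (return 1): 55 + 1 = 56
  Event 13 (restock 17): 56 + 17 = 73
  Event 14 (restock 22): 73 + 22 = 95
Final: stock = 95, total_sold = 37

Answer: 95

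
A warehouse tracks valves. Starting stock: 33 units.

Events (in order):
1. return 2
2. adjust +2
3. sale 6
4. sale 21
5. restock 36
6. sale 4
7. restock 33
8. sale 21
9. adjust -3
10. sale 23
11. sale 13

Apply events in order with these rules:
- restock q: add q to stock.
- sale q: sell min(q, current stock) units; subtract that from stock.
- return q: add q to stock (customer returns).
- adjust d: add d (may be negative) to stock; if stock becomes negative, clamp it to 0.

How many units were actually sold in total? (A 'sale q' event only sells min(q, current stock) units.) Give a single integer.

Processing events:
Start: stock = 33
  Event 1 (return 2): 33 + 2 = 35
  Event 2 (adjust +2): 35 + 2 = 37
  Event 3 (sale 6): sell min(6,37)=6. stock: 37 - 6 = 31. total_sold = 6
  Event 4 (sale 21): sell min(21,31)=21. stock: 31 - 21 = 10. total_sold = 27
  Event 5 (restock 36): 10 + 36 = 46
  Event 6 (sale 4): sell min(4,46)=4. stock: 46 - 4 = 42. total_sold = 31
  Event 7 (restock 33): 42 + 33 = 75
  Event 8 (sale 21): sell min(21,75)=21. stock: 75 - 21 = 54. total_sold = 52
  Event 9 (adjust -3): 54 + -3 = 51
  Event 10 (sale 23): sell min(23,51)=23. stock: 51 - 23 = 28. total_sold = 75
  Event 11 (sale 13): sell min(13,28)=13. stock: 28 - 13 = 15. total_sold = 88
Final: stock = 15, total_sold = 88

Answer: 88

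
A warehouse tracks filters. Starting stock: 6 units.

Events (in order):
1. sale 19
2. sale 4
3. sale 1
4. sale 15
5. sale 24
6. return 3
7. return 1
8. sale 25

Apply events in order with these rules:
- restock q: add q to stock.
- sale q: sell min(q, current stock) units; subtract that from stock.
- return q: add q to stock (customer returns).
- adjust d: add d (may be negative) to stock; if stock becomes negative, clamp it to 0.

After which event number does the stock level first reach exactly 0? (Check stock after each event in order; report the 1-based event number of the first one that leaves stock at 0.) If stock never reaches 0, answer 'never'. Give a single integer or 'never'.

Answer: 1

Derivation:
Processing events:
Start: stock = 6
  Event 1 (sale 19): sell min(19,6)=6. stock: 6 - 6 = 0. total_sold = 6
  Event 2 (sale 4): sell min(4,0)=0. stock: 0 - 0 = 0. total_sold = 6
  Event 3 (sale 1): sell min(1,0)=0. stock: 0 - 0 = 0. total_sold = 6
  Event 4 (sale 15): sell min(15,0)=0. stock: 0 - 0 = 0. total_sold = 6
  Event 5 (sale 24): sell min(24,0)=0. stock: 0 - 0 = 0. total_sold = 6
  Event 6 (return 3): 0 + 3 = 3
  Event 7 (return 1): 3 + 1 = 4
  Event 8 (sale 25): sell min(25,4)=4. stock: 4 - 4 = 0. total_sold = 10
Final: stock = 0, total_sold = 10

First zero at event 1.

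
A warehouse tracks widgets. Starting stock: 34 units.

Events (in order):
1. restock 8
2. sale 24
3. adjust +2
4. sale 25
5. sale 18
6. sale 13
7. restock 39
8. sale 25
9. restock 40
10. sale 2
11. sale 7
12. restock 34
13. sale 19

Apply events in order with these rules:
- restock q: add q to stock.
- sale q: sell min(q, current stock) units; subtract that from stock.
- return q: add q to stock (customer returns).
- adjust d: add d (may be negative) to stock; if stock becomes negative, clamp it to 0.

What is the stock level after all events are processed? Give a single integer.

Answer: 60

Derivation:
Processing events:
Start: stock = 34
  Event 1 (restock 8): 34 + 8 = 42
  Event 2 (sale 24): sell min(24,42)=24. stock: 42 - 24 = 18. total_sold = 24
  Event 3 (adjust +2): 18 + 2 = 20
  Event 4 (sale 25): sell min(25,20)=20. stock: 20 - 20 = 0. total_sold = 44
  Event 5 (sale 18): sell min(18,0)=0. stock: 0 - 0 = 0. total_sold = 44
  Event 6 (sale 13): sell min(13,0)=0. stock: 0 - 0 = 0. total_sold = 44
  Event 7 (restock 39): 0 + 39 = 39
  Event 8 (sale 25): sell min(25,39)=25. stock: 39 - 25 = 14. total_sold = 69
  Event 9 (restock 40): 14 + 40 = 54
  Event 10 (sale 2): sell min(2,54)=2. stock: 54 - 2 = 52. total_sold = 71
  Event 11 (sale 7): sell min(7,52)=7. stock: 52 - 7 = 45. total_sold = 78
  Event 12 (restock 34): 45 + 34 = 79
  Event 13 (sale 19): sell min(19,79)=19. stock: 79 - 19 = 60. total_sold = 97
Final: stock = 60, total_sold = 97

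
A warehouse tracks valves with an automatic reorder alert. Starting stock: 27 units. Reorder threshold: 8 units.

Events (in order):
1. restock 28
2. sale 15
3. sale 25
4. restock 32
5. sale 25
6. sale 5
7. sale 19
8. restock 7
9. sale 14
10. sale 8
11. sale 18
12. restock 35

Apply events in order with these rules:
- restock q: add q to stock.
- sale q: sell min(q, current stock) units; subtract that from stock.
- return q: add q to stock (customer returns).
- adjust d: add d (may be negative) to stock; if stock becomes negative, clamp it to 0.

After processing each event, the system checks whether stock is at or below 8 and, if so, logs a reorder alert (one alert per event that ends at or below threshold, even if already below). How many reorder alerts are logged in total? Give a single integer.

Processing events:
Start: stock = 27
  Event 1 (restock 28): 27 + 28 = 55
  Event 2 (sale 15): sell min(15,55)=15. stock: 55 - 15 = 40. total_sold = 15
  Event 3 (sale 25): sell min(25,40)=25. stock: 40 - 25 = 15. total_sold = 40
  Event 4 (restock 32): 15 + 32 = 47
  Event 5 (sale 25): sell min(25,47)=25. stock: 47 - 25 = 22. total_sold = 65
  Event 6 (sale 5): sell min(5,22)=5. stock: 22 - 5 = 17. total_sold = 70
  Event 7 (sale 19): sell min(19,17)=17. stock: 17 - 17 = 0. total_sold = 87
  Event 8 (restock 7): 0 + 7 = 7
  Event 9 (sale 14): sell min(14,7)=7. stock: 7 - 7 = 0. total_sold = 94
  Event 10 (sale 8): sell min(8,0)=0. stock: 0 - 0 = 0. total_sold = 94
  Event 11 (sale 18): sell min(18,0)=0. stock: 0 - 0 = 0. total_sold = 94
  Event 12 (restock 35): 0 + 35 = 35
Final: stock = 35, total_sold = 94

Checking against threshold 8:
  After event 1: stock=55 > 8
  After event 2: stock=40 > 8
  After event 3: stock=15 > 8
  After event 4: stock=47 > 8
  After event 5: stock=22 > 8
  After event 6: stock=17 > 8
  After event 7: stock=0 <= 8 -> ALERT
  After event 8: stock=7 <= 8 -> ALERT
  After event 9: stock=0 <= 8 -> ALERT
  After event 10: stock=0 <= 8 -> ALERT
  After event 11: stock=0 <= 8 -> ALERT
  After event 12: stock=35 > 8
Alert events: [7, 8, 9, 10, 11]. Count = 5

Answer: 5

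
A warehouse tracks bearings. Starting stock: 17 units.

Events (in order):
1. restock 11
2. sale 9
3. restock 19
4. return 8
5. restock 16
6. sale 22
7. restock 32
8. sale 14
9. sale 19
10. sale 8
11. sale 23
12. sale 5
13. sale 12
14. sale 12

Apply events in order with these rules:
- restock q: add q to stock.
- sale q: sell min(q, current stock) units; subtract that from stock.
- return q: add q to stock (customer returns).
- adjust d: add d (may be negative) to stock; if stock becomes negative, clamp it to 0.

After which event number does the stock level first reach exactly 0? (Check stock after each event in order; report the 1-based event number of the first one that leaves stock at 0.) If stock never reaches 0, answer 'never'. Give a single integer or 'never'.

Answer: 13

Derivation:
Processing events:
Start: stock = 17
  Event 1 (restock 11): 17 + 11 = 28
  Event 2 (sale 9): sell min(9,28)=9. stock: 28 - 9 = 19. total_sold = 9
  Event 3 (restock 19): 19 + 19 = 38
  Event 4 (return 8): 38 + 8 = 46
  Event 5 (restock 16): 46 + 16 = 62
  Event 6 (sale 22): sell min(22,62)=22. stock: 62 - 22 = 40. total_sold = 31
  Event 7 (restock 32): 40 + 32 = 72
  Event 8 (sale 14): sell min(14,72)=14. stock: 72 - 14 = 58. total_sold = 45
  Event 9 (sale 19): sell min(19,58)=19. stock: 58 - 19 = 39. total_sold = 64
  Event 10 (sale 8): sell min(8,39)=8. stock: 39 - 8 = 31. total_sold = 72
  Event 11 (sale 23): sell min(23,31)=23. stock: 31 - 23 = 8. total_sold = 95
  Event 12 (sale 5): sell min(5,8)=5. stock: 8 - 5 = 3. total_sold = 100
  Event 13 (sale 12): sell min(12,3)=3. stock: 3 - 3 = 0. total_sold = 103
  Event 14 (sale 12): sell min(12,0)=0. stock: 0 - 0 = 0. total_sold = 103
Final: stock = 0, total_sold = 103

First zero at event 13.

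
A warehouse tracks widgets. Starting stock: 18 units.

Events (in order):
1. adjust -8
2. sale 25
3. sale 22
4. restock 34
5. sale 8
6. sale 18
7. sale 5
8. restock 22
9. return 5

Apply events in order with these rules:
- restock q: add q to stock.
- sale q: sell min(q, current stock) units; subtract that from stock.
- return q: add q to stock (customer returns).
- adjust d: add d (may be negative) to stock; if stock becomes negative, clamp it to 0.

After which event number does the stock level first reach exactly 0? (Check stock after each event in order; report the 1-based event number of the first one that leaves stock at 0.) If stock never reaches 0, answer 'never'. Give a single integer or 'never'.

Answer: 2

Derivation:
Processing events:
Start: stock = 18
  Event 1 (adjust -8): 18 + -8 = 10
  Event 2 (sale 25): sell min(25,10)=10. stock: 10 - 10 = 0. total_sold = 10
  Event 3 (sale 22): sell min(22,0)=0. stock: 0 - 0 = 0. total_sold = 10
  Event 4 (restock 34): 0 + 34 = 34
  Event 5 (sale 8): sell min(8,34)=8. stock: 34 - 8 = 26. total_sold = 18
  Event 6 (sale 18): sell min(18,26)=18. stock: 26 - 18 = 8. total_sold = 36
  Event 7 (sale 5): sell min(5,8)=5. stock: 8 - 5 = 3. total_sold = 41
  Event 8 (restock 22): 3 + 22 = 25
  Event 9 (return 5): 25 + 5 = 30
Final: stock = 30, total_sold = 41

First zero at event 2.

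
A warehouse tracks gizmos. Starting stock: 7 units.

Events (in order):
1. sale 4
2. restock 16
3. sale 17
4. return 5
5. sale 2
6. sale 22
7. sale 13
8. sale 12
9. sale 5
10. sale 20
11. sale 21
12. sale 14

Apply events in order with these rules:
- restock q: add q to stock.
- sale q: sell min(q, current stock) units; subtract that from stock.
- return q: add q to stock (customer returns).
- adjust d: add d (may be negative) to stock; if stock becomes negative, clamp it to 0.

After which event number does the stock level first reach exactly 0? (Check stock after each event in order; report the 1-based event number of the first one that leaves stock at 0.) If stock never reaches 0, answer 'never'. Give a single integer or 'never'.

Processing events:
Start: stock = 7
  Event 1 (sale 4): sell min(4,7)=4. stock: 7 - 4 = 3. total_sold = 4
  Event 2 (restock 16): 3 + 16 = 19
  Event 3 (sale 17): sell min(17,19)=17. stock: 19 - 17 = 2. total_sold = 21
  Event 4 (return 5): 2 + 5 = 7
  Event 5 (sale 2): sell min(2,7)=2. stock: 7 - 2 = 5. total_sold = 23
  Event 6 (sale 22): sell min(22,5)=5. stock: 5 - 5 = 0. total_sold = 28
  Event 7 (sale 13): sell min(13,0)=0. stock: 0 - 0 = 0. total_sold = 28
  Event 8 (sale 12): sell min(12,0)=0. stock: 0 - 0 = 0. total_sold = 28
  Event 9 (sale 5): sell min(5,0)=0. stock: 0 - 0 = 0. total_sold = 28
  Event 10 (sale 20): sell min(20,0)=0. stock: 0 - 0 = 0. total_sold = 28
  Event 11 (sale 21): sell min(21,0)=0. stock: 0 - 0 = 0. total_sold = 28
  Event 12 (sale 14): sell min(14,0)=0. stock: 0 - 0 = 0. total_sold = 28
Final: stock = 0, total_sold = 28

First zero at event 6.

Answer: 6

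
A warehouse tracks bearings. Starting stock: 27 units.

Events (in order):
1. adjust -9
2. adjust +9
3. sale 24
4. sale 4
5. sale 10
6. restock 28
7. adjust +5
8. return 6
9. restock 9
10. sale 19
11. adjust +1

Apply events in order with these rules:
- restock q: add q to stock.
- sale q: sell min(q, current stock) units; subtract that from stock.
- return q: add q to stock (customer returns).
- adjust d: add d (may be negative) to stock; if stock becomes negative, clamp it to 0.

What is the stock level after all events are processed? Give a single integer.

Processing events:
Start: stock = 27
  Event 1 (adjust -9): 27 + -9 = 18
  Event 2 (adjust +9): 18 + 9 = 27
  Event 3 (sale 24): sell min(24,27)=24. stock: 27 - 24 = 3. total_sold = 24
  Event 4 (sale 4): sell min(4,3)=3. stock: 3 - 3 = 0. total_sold = 27
  Event 5 (sale 10): sell min(10,0)=0. stock: 0 - 0 = 0. total_sold = 27
  Event 6 (restock 28): 0 + 28 = 28
  Event 7 (adjust +5): 28 + 5 = 33
  Event 8 (return 6): 33 + 6 = 39
  Event 9 (restock 9): 39 + 9 = 48
  Event 10 (sale 19): sell min(19,48)=19. stock: 48 - 19 = 29. total_sold = 46
  Event 11 (adjust +1): 29 + 1 = 30
Final: stock = 30, total_sold = 46

Answer: 30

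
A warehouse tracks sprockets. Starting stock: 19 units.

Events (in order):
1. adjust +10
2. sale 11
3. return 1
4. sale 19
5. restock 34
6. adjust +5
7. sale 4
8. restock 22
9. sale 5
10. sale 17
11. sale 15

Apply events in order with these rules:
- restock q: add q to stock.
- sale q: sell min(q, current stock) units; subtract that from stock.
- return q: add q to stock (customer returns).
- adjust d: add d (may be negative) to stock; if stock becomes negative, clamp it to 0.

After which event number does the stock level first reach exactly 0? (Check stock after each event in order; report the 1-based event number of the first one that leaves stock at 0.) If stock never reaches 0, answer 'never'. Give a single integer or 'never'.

Answer: 4

Derivation:
Processing events:
Start: stock = 19
  Event 1 (adjust +10): 19 + 10 = 29
  Event 2 (sale 11): sell min(11,29)=11. stock: 29 - 11 = 18. total_sold = 11
  Event 3 (return 1): 18 + 1 = 19
  Event 4 (sale 19): sell min(19,19)=19. stock: 19 - 19 = 0. total_sold = 30
  Event 5 (restock 34): 0 + 34 = 34
  Event 6 (adjust +5): 34 + 5 = 39
  Event 7 (sale 4): sell min(4,39)=4. stock: 39 - 4 = 35. total_sold = 34
  Event 8 (restock 22): 35 + 22 = 57
  Event 9 (sale 5): sell min(5,57)=5. stock: 57 - 5 = 52. total_sold = 39
  Event 10 (sale 17): sell min(17,52)=17. stock: 52 - 17 = 35. total_sold = 56
  Event 11 (sale 15): sell min(15,35)=15. stock: 35 - 15 = 20. total_sold = 71
Final: stock = 20, total_sold = 71

First zero at event 4.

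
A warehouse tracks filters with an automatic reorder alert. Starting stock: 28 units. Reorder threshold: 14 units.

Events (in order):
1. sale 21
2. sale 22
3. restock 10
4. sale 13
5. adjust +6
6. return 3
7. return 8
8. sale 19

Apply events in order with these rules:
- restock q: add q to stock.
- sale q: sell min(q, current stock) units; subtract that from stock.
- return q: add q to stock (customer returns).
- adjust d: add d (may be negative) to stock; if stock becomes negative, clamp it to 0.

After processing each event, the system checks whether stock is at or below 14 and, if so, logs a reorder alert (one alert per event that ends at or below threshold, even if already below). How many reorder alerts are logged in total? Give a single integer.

Processing events:
Start: stock = 28
  Event 1 (sale 21): sell min(21,28)=21. stock: 28 - 21 = 7. total_sold = 21
  Event 2 (sale 22): sell min(22,7)=7. stock: 7 - 7 = 0. total_sold = 28
  Event 3 (restock 10): 0 + 10 = 10
  Event 4 (sale 13): sell min(13,10)=10. stock: 10 - 10 = 0. total_sold = 38
  Event 5 (adjust +6): 0 + 6 = 6
  Event 6 (return 3): 6 + 3 = 9
  Event 7 (return 8): 9 + 8 = 17
  Event 8 (sale 19): sell min(19,17)=17. stock: 17 - 17 = 0. total_sold = 55
Final: stock = 0, total_sold = 55

Checking against threshold 14:
  After event 1: stock=7 <= 14 -> ALERT
  After event 2: stock=0 <= 14 -> ALERT
  After event 3: stock=10 <= 14 -> ALERT
  After event 4: stock=0 <= 14 -> ALERT
  After event 5: stock=6 <= 14 -> ALERT
  After event 6: stock=9 <= 14 -> ALERT
  After event 7: stock=17 > 14
  After event 8: stock=0 <= 14 -> ALERT
Alert events: [1, 2, 3, 4, 5, 6, 8]. Count = 7

Answer: 7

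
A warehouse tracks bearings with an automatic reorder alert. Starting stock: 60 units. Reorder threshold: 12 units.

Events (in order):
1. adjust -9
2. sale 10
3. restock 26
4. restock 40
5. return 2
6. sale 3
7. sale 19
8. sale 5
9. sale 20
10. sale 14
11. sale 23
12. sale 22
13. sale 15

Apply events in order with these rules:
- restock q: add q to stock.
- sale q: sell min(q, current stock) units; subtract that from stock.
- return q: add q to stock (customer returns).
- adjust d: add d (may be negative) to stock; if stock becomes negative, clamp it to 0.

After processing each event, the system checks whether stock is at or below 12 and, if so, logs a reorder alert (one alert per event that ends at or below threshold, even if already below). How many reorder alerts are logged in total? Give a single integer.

Processing events:
Start: stock = 60
  Event 1 (adjust -9): 60 + -9 = 51
  Event 2 (sale 10): sell min(10,51)=10. stock: 51 - 10 = 41. total_sold = 10
  Event 3 (restock 26): 41 + 26 = 67
  Event 4 (restock 40): 67 + 40 = 107
  Event 5 (return 2): 107 + 2 = 109
  Event 6 (sale 3): sell min(3,109)=3. stock: 109 - 3 = 106. total_sold = 13
  Event 7 (sale 19): sell min(19,106)=19. stock: 106 - 19 = 87. total_sold = 32
  Event 8 (sale 5): sell min(5,87)=5. stock: 87 - 5 = 82. total_sold = 37
  Event 9 (sale 20): sell min(20,82)=20. stock: 82 - 20 = 62. total_sold = 57
  Event 10 (sale 14): sell min(14,62)=14. stock: 62 - 14 = 48. total_sold = 71
  Event 11 (sale 23): sell min(23,48)=23. stock: 48 - 23 = 25. total_sold = 94
  Event 12 (sale 22): sell min(22,25)=22. stock: 25 - 22 = 3. total_sold = 116
  Event 13 (sale 15): sell min(15,3)=3. stock: 3 - 3 = 0. total_sold = 119
Final: stock = 0, total_sold = 119

Checking against threshold 12:
  After event 1: stock=51 > 12
  After event 2: stock=41 > 12
  After event 3: stock=67 > 12
  After event 4: stock=107 > 12
  After event 5: stock=109 > 12
  After event 6: stock=106 > 12
  After event 7: stock=87 > 12
  After event 8: stock=82 > 12
  After event 9: stock=62 > 12
  After event 10: stock=48 > 12
  After event 11: stock=25 > 12
  After event 12: stock=3 <= 12 -> ALERT
  After event 13: stock=0 <= 12 -> ALERT
Alert events: [12, 13]. Count = 2

Answer: 2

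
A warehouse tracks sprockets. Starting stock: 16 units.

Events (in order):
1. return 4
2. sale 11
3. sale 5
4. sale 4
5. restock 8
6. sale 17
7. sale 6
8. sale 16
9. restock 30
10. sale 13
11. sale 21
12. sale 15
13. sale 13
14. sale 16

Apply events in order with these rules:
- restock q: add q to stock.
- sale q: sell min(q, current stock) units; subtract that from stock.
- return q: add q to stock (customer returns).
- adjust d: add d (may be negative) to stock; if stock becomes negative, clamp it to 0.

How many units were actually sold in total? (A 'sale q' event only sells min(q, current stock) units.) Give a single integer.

Answer: 58

Derivation:
Processing events:
Start: stock = 16
  Event 1 (return 4): 16 + 4 = 20
  Event 2 (sale 11): sell min(11,20)=11. stock: 20 - 11 = 9. total_sold = 11
  Event 3 (sale 5): sell min(5,9)=5. stock: 9 - 5 = 4. total_sold = 16
  Event 4 (sale 4): sell min(4,4)=4. stock: 4 - 4 = 0. total_sold = 20
  Event 5 (restock 8): 0 + 8 = 8
  Event 6 (sale 17): sell min(17,8)=8. stock: 8 - 8 = 0. total_sold = 28
  Event 7 (sale 6): sell min(6,0)=0. stock: 0 - 0 = 0. total_sold = 28
  Event 8 (sale 16): sell min(16,0)=0. stock: 0 - 0 = 0. total_sold = 28
  Event 9 (restock 30): 0 + 30 = 30
  Event 10 (sale 13): sell min(13,30)=13. stock: 30 - 13 = 17. total_sold = 41
  Event 11 (sale 21): sell min(21,17)=17. stock: 17 - 17 = 0. total_sold = 58
  Event 12 (sale 15): sell min(15,0)=0. stock: 0 - 0 = 0. total_sold = 58
  Event 13 (sale 13): sell min(13,0)=0. stock: 0 - 0 = 0. total_sold = 58
  Event 14 (sale 16): sell min(16,0)=0. stock: 0 - 0 = 0. total_sold = 58
Final: stock = 0, total_sold = 58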